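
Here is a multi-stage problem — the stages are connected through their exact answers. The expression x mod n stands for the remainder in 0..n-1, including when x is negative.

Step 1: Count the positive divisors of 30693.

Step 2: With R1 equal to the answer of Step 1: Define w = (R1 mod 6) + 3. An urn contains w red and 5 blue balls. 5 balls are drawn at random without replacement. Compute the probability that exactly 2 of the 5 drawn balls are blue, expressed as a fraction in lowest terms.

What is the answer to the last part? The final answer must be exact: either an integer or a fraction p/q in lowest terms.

25/63

Step 1: 30693 = 3 * 13 * 787; number of divisors = (1+1) * (1+1) * (1+1) = 8; answer 8
Step 2: R1 = 8; w = 5; total draws C(10,5) = 252; favorable C(5,2)*C(5,3) = 100; P = 25/63; answer 25/63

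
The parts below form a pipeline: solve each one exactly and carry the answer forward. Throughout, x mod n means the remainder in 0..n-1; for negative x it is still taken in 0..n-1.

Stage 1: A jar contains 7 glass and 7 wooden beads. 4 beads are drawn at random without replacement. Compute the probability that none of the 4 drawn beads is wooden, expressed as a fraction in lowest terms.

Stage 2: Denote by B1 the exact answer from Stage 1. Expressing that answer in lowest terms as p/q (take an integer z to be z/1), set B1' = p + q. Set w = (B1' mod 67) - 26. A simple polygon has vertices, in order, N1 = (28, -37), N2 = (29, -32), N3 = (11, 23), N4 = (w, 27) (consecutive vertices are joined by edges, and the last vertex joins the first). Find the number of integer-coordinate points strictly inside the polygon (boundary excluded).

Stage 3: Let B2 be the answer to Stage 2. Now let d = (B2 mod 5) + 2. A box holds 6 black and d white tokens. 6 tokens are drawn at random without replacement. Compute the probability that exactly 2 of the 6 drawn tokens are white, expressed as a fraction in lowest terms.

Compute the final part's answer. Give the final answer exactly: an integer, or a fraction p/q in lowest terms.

Stage 1: total draws C(14,4) = 1001; favorable C(7,4) = 35; P = 5/143; answer 5/143
Stage 2: B1 = 5/143; threaded value p + q = 148; w = -12; cross terms: (28*-32 - 29*-37)=177, (29*23 - 11*-32)=1019, (11*27 - -12*23)=573, (-12*-37 - 28*27)=-312; twice the area = |1457| = 1457; area = 1457/2; boundary points = 1 + 1 + 1 + 8 = 11; strictly interior points = area - boundary/2 + 1 = 724; answer 724
Stage 3: B2 = 724; d = 6; total draws C(12,6) = 924; favorable C(6,2)*C(6,4) = 225; P = 75/308; answer 75/308

75/308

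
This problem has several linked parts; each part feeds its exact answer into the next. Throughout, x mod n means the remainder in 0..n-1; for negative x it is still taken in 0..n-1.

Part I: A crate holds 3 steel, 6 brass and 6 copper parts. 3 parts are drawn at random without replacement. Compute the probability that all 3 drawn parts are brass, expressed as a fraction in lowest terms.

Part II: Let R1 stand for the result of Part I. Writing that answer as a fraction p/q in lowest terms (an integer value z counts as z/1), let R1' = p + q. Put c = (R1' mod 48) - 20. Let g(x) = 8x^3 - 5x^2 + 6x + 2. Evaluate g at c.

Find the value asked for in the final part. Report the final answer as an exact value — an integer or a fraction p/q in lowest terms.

153983

Part I: total draws C(15,3) = 455; favorable C(6,3) = 20; P = 4/91; answer 4/91
Part II: R1 = 4/91; threaded value p + q = 95; c = 27; 8*(27)^3 - 5*(27)^2 + 6*(27)^1 + 2 = (157464) + (-3645) + (162) + (2) = 153983; answer 153983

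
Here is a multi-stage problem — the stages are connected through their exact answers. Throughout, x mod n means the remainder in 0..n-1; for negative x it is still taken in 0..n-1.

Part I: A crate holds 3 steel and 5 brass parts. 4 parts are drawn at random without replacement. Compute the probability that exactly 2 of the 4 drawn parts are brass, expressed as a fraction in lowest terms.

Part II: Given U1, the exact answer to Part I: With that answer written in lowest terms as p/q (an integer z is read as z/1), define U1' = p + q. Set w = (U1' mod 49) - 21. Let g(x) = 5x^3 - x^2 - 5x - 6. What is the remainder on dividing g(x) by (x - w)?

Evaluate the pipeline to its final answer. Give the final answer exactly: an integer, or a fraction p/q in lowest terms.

-6727

Part I: total draws C(8,4) = 70; favorable C(5,2)*C(3,2) = 30; P = 3/7; answer 3/7
Part II: U1 = 3/7; threaded value p + q = 10; w = -11; remainder = value at the root: 5*(-11)^3 - 1*(-11)^2 - 5*(-11)^1 - 6 = (-6655) + (-121) + (55) + (-6) = -6727; answer -6727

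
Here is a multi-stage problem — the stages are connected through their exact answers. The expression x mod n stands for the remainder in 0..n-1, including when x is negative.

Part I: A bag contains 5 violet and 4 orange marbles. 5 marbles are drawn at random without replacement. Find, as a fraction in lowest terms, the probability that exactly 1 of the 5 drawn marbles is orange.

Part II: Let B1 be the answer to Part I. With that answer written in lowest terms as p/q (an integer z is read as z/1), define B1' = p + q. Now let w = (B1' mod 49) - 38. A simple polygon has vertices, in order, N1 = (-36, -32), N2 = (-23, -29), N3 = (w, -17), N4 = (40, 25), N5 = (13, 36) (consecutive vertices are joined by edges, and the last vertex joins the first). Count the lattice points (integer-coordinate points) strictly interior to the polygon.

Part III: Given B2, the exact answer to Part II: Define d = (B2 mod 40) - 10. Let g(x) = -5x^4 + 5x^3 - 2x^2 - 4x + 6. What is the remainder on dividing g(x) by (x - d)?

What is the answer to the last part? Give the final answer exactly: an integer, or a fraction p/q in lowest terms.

Part I: total draws C(9,5) = 126; favorable C(4,1)*C(5,4) = 20; P = 10/63; answer 10/63
Part II: B1 = 10/63; threaded value p + q = 73; w = -14; cross terms: (-36*-29 - -23*-32)=308, (-23*-17 - -14*-29)=-15, (-14*25 - 40*-17)=330, (40*36 - 13*25)=1115, (13*-32 - -36*36)=880; twice the area = |2618| = 2618; area = 1309; boundary points = 1 + 3 + 6 + 1 + 1 = 12; strictly interior points = area - boundary/2 + 1 = 1304; answer 1304
Part III: B2 = 1304; d = 14; remainder = value at the root: -5*(14)^4 + 5*(14)^3 - 2*(14)^2 - 4*(14)^1 + 6 = (-192080) + (13720) + (-392) + (-56) + (6) = -178802; answer -178802

-178802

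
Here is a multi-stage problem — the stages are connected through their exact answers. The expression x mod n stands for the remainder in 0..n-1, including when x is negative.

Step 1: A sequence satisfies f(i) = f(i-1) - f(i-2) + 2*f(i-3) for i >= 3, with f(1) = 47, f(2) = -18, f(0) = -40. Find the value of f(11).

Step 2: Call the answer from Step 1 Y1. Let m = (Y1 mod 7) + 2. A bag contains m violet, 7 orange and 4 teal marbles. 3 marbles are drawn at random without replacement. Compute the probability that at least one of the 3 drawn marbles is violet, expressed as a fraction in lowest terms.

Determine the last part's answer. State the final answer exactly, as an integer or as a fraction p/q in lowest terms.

Step 1: f(3) = 1*(-18) - 1*(47) + 2*(-40) = -145; iterating: f(3)=-145, f(4)=-33, f(5)=76, f(6)=-181, f(7)=-323, f(8)=10, f(9)=-29, f(10)=-685, f(11)=-636; answer -636
Step 2: Y1 = -636; m = 3; total draws C(14,3) = 364; complement C(11,3) = 165; favorable 364 - 165 = 199; P = 199/364; answer 199/364

199/364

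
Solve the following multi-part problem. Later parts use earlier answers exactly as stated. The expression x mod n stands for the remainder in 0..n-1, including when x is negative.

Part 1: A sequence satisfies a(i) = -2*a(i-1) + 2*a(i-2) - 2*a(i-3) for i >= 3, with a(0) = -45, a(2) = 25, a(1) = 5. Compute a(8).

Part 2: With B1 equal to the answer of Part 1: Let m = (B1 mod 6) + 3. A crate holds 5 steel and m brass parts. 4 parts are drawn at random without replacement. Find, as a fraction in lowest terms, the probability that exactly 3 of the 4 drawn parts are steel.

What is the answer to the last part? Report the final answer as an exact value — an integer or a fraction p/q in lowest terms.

Part 1: a(3) = -2*(25) + 2*(5) - 2*(-45) = 50; iterating: a(3)=50, a(4)=-60, a(5)=170, a(6)=-560, a(7)=1580, a(8)=-4620; answer -4620
Part 2: B1 = -4620; m = 3; total draws C(8,4) = 70; favorable C(5,3)*C(3,1) = 30; P = 3/7; answer 3/7

3/7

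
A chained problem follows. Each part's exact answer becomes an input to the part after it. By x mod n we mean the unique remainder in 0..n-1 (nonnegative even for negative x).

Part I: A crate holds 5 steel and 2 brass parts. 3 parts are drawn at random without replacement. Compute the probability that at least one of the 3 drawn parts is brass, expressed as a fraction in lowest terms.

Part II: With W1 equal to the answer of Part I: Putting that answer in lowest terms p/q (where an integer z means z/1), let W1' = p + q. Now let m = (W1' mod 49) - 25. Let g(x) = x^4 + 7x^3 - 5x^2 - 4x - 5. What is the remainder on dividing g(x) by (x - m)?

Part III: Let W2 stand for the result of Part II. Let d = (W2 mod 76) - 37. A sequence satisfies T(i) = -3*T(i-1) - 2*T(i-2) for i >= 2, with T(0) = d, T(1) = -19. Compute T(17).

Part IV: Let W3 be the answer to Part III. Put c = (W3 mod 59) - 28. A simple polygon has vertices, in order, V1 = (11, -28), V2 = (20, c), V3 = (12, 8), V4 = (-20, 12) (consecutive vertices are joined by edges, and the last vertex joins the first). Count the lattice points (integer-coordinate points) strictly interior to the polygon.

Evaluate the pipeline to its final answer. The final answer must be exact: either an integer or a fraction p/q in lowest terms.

735

Part I: total draws C(7,3) = 35; complement C(5,3) = 10; favorable 35 - 10 = 25; P = 5/7; answer 5/7
Part II: W1 = 5/7; threaded value p + q = 12; m = -13; remainder = value at the root: 1*(-13)^4 + 7*(-13)^3 - 5*(-13)^2 - 4*(-13)^1 - 5 = (28561) + (-15379) + (-845) + (52) + (-5) = 12384; answer 12384
Part III: W2 = 12384; d = 35; T(2) = -3*(-19) - 2*(35) = -13; iterating: T(2)=-13, T(3)=77, T(4)=-205, T(5)=461, T(6)=-973, T(7)=1997, T(8)=-4045, T(9)=8141, T(10)=-16333, T(11)=32717, T(12)=-65485, T(13)=131021, T(14)=-262093, T(15)=524237, T(16)=-1048525, T(17)=2097101; answer 2097101
Part IV: W3 = 2097101; c = -23; cross terms: (11*-23 - 20*-28)=307, (20*8 - 12*-23)=436, (12*12 - -20*8)=304, (-20*-28 - 11*12)=428; twice the area = |1475| = 1475; area = 1475/2; boundary points = 1 + 1 + 4 + 1 = 7; strictly interior points = area - boundary/2 + 1 = 735; answer 735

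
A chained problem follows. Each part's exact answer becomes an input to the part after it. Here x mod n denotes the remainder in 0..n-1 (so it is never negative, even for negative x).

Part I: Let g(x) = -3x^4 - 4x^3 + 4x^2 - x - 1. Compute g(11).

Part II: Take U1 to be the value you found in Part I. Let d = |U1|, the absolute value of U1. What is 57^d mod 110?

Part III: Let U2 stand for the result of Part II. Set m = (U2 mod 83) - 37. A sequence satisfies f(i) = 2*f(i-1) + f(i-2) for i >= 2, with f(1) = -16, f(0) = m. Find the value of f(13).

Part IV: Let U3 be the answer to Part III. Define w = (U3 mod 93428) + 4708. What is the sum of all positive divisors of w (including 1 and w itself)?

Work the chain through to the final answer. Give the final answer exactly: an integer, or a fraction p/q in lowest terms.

50840

Part I: -3*(11)^4 - 4*(11)^3 + 4*(11)^2 - 1*(11)^1 - 1 = (-43923) + (-5324) + (484) + (-11) + (-1) = -48775; answer -48775
Part II: U1 = -48775; d = 48775; squarings mod 110: 57^1=57, 57^2=59, 57^4=71, 57^8=91, 57^16=31, 57^32=81, 57^64=71, 57^128=91, 57^256=31, 57^512=81, 57^1024=71, 57^2048=91, 57^4096=31, 57^8192=81, 57^16384=71, 57^32768=91; 57^48775 = 57^1 * 57^2 * 57^4 * 57^128 * 57^512 * 57^1024 * 57^2048 * 57^4096 * 57^8192 * 57^32768 = 43 (mod 110); answer 43
Part III: U2 = 43; m = 6; f(2) = 2*(-16) + 1*(6) = -26; iterating: f(2)=-26, f(3)=-68, f(4)=-162, f(5)=-392, f(6)=-946, f(7)=-2284, f(8)=-5514, f(9)=-13312, f(10)=-32138, f(11)=-77588, f(12)=-187314, f(13)=-452216; answer -452216
Part IV: U3 = -452216; w = 19632; 19632 = 2^4 * 3 * 409; sigma = (1 + 2 + 4 + 8 + 16) * (1 + 3) * (1 + 409) = 31 * 4 * 410 = 50840; answer 50840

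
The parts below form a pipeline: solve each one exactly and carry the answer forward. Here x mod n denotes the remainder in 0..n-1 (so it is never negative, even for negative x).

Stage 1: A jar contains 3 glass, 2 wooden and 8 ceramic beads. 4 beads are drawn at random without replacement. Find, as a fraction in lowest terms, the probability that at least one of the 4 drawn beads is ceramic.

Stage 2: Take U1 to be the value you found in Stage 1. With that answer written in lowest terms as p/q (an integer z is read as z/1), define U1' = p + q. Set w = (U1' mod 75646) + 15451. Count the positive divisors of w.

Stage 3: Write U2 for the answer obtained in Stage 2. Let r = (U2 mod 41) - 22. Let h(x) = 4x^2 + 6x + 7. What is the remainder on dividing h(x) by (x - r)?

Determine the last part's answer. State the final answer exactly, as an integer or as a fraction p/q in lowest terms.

115

Stage 1: total draws C(13,4) = 715; complement C(5,4) = 5; favorable 715 - 5 = 710; P = 142/143; answer 142/143
Stage 2: U1 = 142/143; threaded value p + q = 285; w = 15736; 15736 = 2^3 * 7 * 281; number of divisors = (3+1) * (1+1) * (1+1) = 16; answer 16
Stage 3: U2 = 16; r = -6; remainder = value at the root: 4*(-6)^2 + 6*(-6)^1 + 7 = (144) + (-36) + (7) = 115; answer 115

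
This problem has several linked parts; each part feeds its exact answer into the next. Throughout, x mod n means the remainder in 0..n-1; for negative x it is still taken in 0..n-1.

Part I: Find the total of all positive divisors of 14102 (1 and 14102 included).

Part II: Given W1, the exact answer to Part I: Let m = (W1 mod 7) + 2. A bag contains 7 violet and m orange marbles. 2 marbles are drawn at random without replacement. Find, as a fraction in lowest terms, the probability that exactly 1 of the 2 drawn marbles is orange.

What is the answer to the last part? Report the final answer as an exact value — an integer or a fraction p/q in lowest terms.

Part I: 14102 = 2 * 11 * 641; sigma = (1 + 2) * (1 + 11) * (1 + 641) = 3 * 12 * 642 = 23112; answer 23112
Part II: W1 = 23112; m = 7; total draws C(14,2) = 91; favorable C(7,1)*C(7,1) = 49; P = 7/13; answer 7/13

7/13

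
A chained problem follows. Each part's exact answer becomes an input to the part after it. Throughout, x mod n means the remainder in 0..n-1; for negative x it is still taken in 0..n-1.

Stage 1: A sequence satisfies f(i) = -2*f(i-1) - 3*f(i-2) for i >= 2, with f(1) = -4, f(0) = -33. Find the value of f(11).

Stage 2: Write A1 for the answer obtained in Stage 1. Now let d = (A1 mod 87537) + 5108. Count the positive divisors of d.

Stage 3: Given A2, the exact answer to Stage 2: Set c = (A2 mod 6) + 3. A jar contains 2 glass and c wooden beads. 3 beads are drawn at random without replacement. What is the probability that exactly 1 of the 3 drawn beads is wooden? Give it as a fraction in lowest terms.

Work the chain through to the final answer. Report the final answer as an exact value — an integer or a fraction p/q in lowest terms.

Stage 1: f(2) = -2*(-4) - 3*(-33) = 107; iterating: f(2)=107, f(3)=-202, f(4)=83, f(5)=440, f(6)=-1129, f(7)=938, f(8)=1511, f(9)=-5836, f(10)=7139, f(11)=3230; answer 3230
Stage 2: A1 = 3230; d = 8338; 8338 = 2 * 11 * 379; number of divisors = (1+1) * (1+1) * (1+1) = 8; answer 8
Stage 3: A2 = 8; c = 5; total draws C(7,3) = 35; favorable C(5,1)*C(2,2) = 5; P = 1/7; answer 1/7

1/7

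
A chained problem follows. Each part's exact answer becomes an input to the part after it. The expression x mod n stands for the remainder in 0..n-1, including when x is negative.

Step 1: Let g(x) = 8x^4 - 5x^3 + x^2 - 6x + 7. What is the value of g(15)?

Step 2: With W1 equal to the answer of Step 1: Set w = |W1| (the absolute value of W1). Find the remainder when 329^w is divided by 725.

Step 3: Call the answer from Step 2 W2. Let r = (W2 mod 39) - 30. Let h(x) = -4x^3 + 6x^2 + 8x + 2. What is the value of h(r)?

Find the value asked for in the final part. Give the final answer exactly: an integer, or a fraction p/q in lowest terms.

Step 1: 8*(15)^4 - 5*(15)^3 + 1*(15)^2 - 6*(15)^1 + 7 = (405000) + (-16875) + (225) + (-90) + (7) = 388267; answer 388267
Step 2: W1 = 388267; w = 388267; squarings mod 725: 329^1=329, 329^2=216, 329^4=256, 329^8=286, 329^16=596, 329^32=691, 329^64=431, 329^128=161, 329^256=546, 329^512=141, 329^1024=306, 329^2048=111, 329^4096=721, 329^8192=16, 329^16384=256, 329^32768=286, 329^65536=596, 329^131072=691, 329^262144=431; 329^388267 = 329^1 * 329^2 * 329^8 * 329^32 * 329^128 * 329^1024 * 329^2048 * 329^8192 * 329^16384 * 329^32768 * 329^65536 * 329^262144 = 659 (mod 725); answer 659
Step 3: W2 = 659; r = 5; -4*(5)^3 + 6*(5)^2 + 8*(5)^1 + 2 = (-500) + (150) + (40) + (2) = -308; answer -308

-308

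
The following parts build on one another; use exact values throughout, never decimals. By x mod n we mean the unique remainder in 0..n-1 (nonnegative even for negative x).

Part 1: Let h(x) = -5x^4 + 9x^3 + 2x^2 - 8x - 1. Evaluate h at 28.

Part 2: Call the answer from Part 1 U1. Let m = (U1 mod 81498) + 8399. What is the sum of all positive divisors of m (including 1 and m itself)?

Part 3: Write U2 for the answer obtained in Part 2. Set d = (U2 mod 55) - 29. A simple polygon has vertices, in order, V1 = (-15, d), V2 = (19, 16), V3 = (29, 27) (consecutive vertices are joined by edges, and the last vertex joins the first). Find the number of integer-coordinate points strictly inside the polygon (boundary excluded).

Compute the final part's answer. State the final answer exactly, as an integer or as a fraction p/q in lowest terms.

111

Part 1: -5*(28)^4 + 9*(28)^3 + 2*(28)^2 - 8*(28)^1 - 1 = (-3073280) + (197568) + (1568) + (-224) + (-1) = -2874369; answer -2874369
Part 2: U1 = -2874369; m = 67958; 67958 = 2 * 11 * 3089; sigma = (1 + 2) * (1 + 11) * (1 + 3089) = 3 * 12 * 3090 = 111240; answer 111240
Part 3: U2 = 111240; d = 1; cross terms: (-15*16 - 19*1)=-259, (19*27 - 29*16)=49, (29*1 - -15*27)=434; twice the area = |224| = 224; area = 112; boundary points = 1 + 1 + 2 = 4; strictly interior points = area - boundary/2 + 1 = 111; answer 111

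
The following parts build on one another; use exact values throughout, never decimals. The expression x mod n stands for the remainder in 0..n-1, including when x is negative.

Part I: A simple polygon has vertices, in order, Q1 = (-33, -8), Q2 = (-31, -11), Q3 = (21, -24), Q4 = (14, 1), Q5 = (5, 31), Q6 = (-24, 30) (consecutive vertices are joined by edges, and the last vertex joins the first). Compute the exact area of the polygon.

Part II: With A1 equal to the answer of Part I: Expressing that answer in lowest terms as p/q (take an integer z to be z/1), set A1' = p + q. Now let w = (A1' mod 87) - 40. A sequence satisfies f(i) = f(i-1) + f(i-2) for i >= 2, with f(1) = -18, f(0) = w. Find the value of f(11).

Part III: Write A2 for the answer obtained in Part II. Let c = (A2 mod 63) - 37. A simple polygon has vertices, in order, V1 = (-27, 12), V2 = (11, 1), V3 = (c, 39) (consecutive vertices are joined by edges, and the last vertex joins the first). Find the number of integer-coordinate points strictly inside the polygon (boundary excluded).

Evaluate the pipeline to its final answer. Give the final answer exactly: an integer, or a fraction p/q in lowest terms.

683

Part I: cross terms: (-33*-11 - -31*-8)=115, (-31*-24 - 21*-11)=975, (21*1 - 14*-24)=357, (14*31 - 5*1)=429, (5*30 - -24*31)=894, (-24*-8 - -33*30)=1182; twice the area = |3952| = 3952; area = 1976; answer 1976
Part II: A1 = 1976; threaded value p + q = 1977; w = 23; f(2) = 1*(-18) + 1*(23) = 5; iterating: f(2)=5, f(3)=-13, f(4)=-8, f(5)=-21, f(6)=-29, f(7)=-50, f(8)=-79, f(9)=-129, f(10)=-208, f(11)=-337; answer -337
Part III: A2 = -337; c = 4; cross terms: (-27*1 - 11*12)=-159, (11*39 - 4*1)=425, (4*12 - -27*39)=1101; twice the area = |1367| = 1367; area = 1367/2; boundary points = 1 + 1 + 1 = 3; strictly interior points = area - boundary/2 + 1 = 683; answer 683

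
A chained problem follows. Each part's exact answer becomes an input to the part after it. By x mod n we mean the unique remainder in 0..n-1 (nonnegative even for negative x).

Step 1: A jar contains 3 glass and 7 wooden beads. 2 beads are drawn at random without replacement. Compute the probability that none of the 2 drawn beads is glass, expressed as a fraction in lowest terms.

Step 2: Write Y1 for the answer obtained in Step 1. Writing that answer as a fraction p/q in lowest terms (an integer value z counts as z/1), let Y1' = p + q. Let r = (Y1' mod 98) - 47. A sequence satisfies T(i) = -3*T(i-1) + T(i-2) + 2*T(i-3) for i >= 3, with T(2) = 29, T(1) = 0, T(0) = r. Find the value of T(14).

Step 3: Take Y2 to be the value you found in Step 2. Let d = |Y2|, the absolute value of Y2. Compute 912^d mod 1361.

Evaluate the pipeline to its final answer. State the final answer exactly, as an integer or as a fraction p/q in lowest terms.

692

Step 1: total draws C(10,2) = 45; favorable C(7,2) = 21; P = 7/15; answer 7/15
Step 2: Y1 = 7/15; threaded value p + q = 22; r = -25; T(3) = -3*(29) + 1*(0) + 2*(-25) = -137; iterating: T(3)=-137, T(4)=440, T(5)=-1399, T(6)=4363, T(7)=-13608, T(8)=42389, T(9)=-132049, T(10)=411320, T(11)=-1281231, T(12)=3990915, T(13)=-12431336, T(14)=38722461; answer 38722461
Step 3: Y2 = 38722461; d = 38722461; squarings mod 1361: 912^1=912, 912^2=173, 912^4=1348, 912^8=169, 912^16=1341, 912^32=400, 912^64=763, 912^128=1022, 912^256=597, 912^512=1188, 912^1024=1348, 912^2048=169, 912^4096=1341, 912^8192=400, 912^16384=763, 912^32768=1022, 912^65536=597, 912^131072=1188, 912^262144=1348, 912^524288=169, 912^1048576=1341, 912^2097152=400, 912^4194304=763, 912^8388608=1022, 912^16777216=597, 912^33554432=1188; 912^38722461 = 912^1 * 912^4 * 912^8 * 912^16 * 912^128 * 912^256 * 912^512 * 912^2048 * 912^4096 * 912^16384 * 912^32768 * 912^131072 * 912^262144 * 912^524288 * 912^4194304 * 912^33554432 = 692 (mod 1361); answer 692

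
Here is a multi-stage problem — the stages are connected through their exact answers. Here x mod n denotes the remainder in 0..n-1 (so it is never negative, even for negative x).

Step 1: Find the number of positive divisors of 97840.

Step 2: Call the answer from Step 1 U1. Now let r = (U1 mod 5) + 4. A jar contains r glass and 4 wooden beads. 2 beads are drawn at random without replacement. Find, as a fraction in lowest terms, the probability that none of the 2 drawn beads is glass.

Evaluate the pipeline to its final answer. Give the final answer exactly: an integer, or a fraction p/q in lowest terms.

3/14

Step 1: 97840 = 2^4 * 5 * 1223; number of divisors = (4+1) * (1+1) * (1+1) = 20; answer 20
Step 2: U1 = 20; r = 4; total draws C(8,2) = 28; favorable C(4,2) = 6; P = 3/14; answer 3/14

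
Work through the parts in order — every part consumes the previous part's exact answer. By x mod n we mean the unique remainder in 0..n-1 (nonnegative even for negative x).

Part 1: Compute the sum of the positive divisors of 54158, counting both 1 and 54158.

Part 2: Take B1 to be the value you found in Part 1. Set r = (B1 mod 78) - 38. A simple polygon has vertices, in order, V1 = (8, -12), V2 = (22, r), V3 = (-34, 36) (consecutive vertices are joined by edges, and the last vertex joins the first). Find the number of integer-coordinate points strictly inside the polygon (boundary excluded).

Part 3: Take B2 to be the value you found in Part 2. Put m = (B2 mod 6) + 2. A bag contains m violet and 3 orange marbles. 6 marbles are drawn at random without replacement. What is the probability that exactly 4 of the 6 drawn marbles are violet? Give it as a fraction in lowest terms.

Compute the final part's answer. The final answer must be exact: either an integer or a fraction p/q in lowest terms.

Part 1: 54158 = 2 * 13 * 2083; sigma = (1 + 2) * (1 + 13) * (1 + 2083) = 3 * 14 * 2084 = 87528; answer 87528
Part 2: B1 = 87528; r = -26; cross terms: (8*-26 - 22*-12)=56, (22*36 - -34*-26)=-92, (-34*-12 - 8*36)=120; twice the area = |84| = 84; area = 42; boundary points = 14 + 2 + 6 = 22; strictly interior points = area - boundary/2 + 1 = 32; answer 32
Part 3: B2 = 32; m = 4; total draws C(7,6) = 7; favorable C(4,4)*C(3,2) = 3; P = 3/7; answer 3/7

3/7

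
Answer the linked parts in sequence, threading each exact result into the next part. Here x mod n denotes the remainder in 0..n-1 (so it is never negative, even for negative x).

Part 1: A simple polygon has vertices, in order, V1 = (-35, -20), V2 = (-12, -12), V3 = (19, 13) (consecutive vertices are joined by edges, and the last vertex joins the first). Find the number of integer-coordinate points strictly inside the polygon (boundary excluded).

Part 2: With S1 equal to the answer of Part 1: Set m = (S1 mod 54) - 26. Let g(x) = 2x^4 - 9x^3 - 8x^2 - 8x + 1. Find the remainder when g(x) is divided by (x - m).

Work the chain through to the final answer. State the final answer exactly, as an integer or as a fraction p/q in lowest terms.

1066937

Part 1: cross terms: (-35*-12 - -12*-20)=180, (-12*13 - 19*-12)=72, (19*-20 - -35*13)=75; twice the area = |327| = 327; area = 327/2; boundary points = 1 + 1 + 3 = 5; strictly interior points = area - boundary/2 + 1 = 162; answer 162
Part 2: S1 = 162; m = -26; remainder = value at the root: 2*(-26)^4 - 9*(-26)^3 - 8*(-26)^2 - 8*(-26)^1 + 1 = (913952) + (158184) + (-5408) + (208) + (1) = 1066937; answer 1066937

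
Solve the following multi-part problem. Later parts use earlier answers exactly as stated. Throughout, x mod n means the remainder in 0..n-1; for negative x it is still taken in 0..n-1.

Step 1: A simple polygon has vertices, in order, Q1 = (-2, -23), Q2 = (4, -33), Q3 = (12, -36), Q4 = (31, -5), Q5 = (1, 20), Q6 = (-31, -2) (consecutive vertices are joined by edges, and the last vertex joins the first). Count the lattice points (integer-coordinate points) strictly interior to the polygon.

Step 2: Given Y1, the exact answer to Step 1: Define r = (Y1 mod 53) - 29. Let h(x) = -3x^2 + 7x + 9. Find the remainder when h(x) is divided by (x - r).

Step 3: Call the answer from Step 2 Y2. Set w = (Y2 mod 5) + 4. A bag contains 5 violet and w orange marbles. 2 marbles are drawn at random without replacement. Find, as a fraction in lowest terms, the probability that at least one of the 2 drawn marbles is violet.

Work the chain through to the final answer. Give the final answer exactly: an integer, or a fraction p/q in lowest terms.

Step 1: cross terms: (-2*-33 - 4*-23)=158, (4*-36 - 12*-33)=252, (12*-5 - 31*-36)=1056, (31*20 - 1*-5)=625, (1*-2 - -31*20)=618, (-31*-23 - -2*-2)=709; twice the area = |3418| = 3418; area = 1709; boundary points = 2 + 1 + 1 + 5 + 2 + 1 = 12; strictly interior points = area - boundary/2 + 1 = 1704; answer 1704
Step 2: Y1 = 1704; r = -21; remainder = value at the root: -3*(-21)^2 + 7*(-21)^1 + 9 = (-1323) + (-147) + (9) = -1461; answer -1461
Step 3: Y2 = -1461; w = 8; total draws C(13,2) = 78; complement C(8,2) = 28; favorable 78 - 28 = 50; P = 25/39; answer 25/39

25/39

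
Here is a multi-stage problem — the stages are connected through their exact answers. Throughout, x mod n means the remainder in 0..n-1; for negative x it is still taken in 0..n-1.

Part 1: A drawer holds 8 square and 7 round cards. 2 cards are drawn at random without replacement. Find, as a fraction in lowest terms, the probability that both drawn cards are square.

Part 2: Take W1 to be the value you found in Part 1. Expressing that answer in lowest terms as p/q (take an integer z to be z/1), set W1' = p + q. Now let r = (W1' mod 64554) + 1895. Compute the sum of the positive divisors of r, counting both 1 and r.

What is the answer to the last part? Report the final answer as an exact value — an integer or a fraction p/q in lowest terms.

4320

Part 1: total draws C(15,2) = 105; favorable C(8,2) = 28; P = 4/15; answer 4/15
Part 2: W1 = 4/15; threaded value p + q = 19; r = 1914; 1914 = 2 * 3 * 11 * 29; sigma = (1 + 2) * (1 + 3) * (1 + 11) * (1 + 29) = 3 * 4 * 12 * 30 = 4320; answer 4320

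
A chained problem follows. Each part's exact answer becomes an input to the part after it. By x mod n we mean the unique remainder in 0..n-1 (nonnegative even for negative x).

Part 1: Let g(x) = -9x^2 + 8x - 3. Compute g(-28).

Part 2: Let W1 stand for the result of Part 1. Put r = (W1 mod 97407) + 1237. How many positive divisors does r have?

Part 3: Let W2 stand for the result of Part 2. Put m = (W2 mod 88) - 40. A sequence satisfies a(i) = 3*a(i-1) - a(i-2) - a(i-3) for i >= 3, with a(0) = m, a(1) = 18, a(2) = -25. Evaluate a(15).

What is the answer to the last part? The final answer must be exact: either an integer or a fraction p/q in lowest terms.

-2845277

Part 1: -9*(-28)^2 + 8*(-28)^1 - 3 = (-7056) + (-224) + (-3) = -7283; answer -7283
Part 2: W1 = -7283; r = 91361; 91361 = 103 * 887; number of divisors = (1+1) * (1+1) = 4; answer 4
Part 3: W2 = 4; m = -36; a(3) = 3*(-25) - 1*(18) - 1*(-36) = -57; iterating: a(3)=-57, a(4)=-164, a(5)=-410, a(6)=-1009, a(7)=-2453, a(8)=-5940, a(9)=-14358, a(10)=-34681, a(11)=-83745, a(12)=-202196, a(13)=-488162, a(14)=-1178545, a(15)=-2845277; answer -2845277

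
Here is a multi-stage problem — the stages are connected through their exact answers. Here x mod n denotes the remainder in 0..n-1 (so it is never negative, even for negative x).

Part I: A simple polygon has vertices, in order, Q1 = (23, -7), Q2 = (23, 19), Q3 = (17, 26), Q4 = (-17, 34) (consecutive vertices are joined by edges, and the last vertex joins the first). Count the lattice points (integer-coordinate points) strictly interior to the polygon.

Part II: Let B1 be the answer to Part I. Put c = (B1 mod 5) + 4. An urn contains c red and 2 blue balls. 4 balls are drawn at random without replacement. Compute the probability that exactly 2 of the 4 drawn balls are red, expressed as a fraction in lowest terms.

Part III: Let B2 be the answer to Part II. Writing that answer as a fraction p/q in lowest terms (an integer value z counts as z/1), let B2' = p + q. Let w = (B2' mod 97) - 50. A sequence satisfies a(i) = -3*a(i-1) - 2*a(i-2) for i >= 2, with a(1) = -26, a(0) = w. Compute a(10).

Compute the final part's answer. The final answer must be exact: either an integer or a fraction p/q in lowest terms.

68500

Part I: cross terms: (23*19 - 23*-7)=598, (23*26 - 17*19)=275, (17*34 - -17*26)=1020, (-17*-7 - 23*34)=-663; twice the area = |1230| = 1230; area = 615; boundary points = 26 + 1 + 2 + 1 = 30; strictly interior points = area - boundary/2 + 1 = 601; answer 601
Part II: B1 = 601; c = 5; total draws C(7,4) = 35; favorable C(5,2)*C(2,2) = 10; P = 2/7; answer 2/7
Part III: B2 = 2/7; threaded value p + q = 9; w = -41; a(2) = -3*(-26) - 2*(-41) = 160; iterating: a(2)=160, a(3)=-428, a(4)=964, a(5)=-2036, a(6)=4180, a(7)=-8468, a(8)=17044, a(9)=-34196, a(10)=68500; answer 68500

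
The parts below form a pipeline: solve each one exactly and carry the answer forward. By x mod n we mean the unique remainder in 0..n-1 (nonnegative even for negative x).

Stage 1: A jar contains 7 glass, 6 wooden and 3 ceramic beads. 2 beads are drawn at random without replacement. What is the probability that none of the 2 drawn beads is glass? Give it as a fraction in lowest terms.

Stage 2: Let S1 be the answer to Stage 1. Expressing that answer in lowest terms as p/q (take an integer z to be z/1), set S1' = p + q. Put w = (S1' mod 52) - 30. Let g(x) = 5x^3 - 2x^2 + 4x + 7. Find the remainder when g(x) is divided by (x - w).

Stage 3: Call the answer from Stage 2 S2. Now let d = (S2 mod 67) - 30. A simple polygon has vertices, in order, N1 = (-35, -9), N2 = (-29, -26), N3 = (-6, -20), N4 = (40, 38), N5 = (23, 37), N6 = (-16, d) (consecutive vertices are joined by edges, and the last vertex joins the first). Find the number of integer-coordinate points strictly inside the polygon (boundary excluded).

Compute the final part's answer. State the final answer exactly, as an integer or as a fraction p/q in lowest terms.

2215

Stage 1: total draws C(16,2) = 120; favorable C(9,2) = 36; P = 3/10; answer 3/10
Stage 2: S1 = 3/10; threaded value p + q = 13; w = -17; remainder = value at the root: 5*(-17)^3 - 2*(-17)^2 + 4*(-17)^1 + 7 = (-24565) + (-578) + (-68) + (7) = -25204; answer -25204
Stage 3: S2 = -25204; d = 25; cross terms: (-35*-26 - -29*-9)=649, (-29*-20 - -6*-26)=424, (-6*38 - 40*-20)=572, (40*37 - 23*38)=606, (23*25 - -16*37)=1167, (-16*-9 - -35*25)=1019; twice the area = |4437| = 4437; area = 4437/2; boundary points = 1 + 1 + 2 + 1 + 3 + 1 = 9; strictly interior points = area - boundary/2 + 1 = 2215; answer 2215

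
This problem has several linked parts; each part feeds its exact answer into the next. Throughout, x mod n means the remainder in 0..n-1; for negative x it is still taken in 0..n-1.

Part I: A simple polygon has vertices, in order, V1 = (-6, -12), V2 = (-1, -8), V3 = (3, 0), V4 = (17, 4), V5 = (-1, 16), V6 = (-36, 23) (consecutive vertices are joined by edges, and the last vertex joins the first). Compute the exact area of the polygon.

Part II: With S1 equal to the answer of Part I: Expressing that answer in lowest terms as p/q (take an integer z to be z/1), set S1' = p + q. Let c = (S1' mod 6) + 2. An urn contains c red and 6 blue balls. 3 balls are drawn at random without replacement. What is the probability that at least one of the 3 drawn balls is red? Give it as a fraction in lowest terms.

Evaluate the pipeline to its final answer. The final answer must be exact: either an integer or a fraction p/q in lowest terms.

Part I: cross terms: (-6*-8 - -1*-12)=36, (-1*0 - 3*-8)=24, (3*4 - 17*0)=12, (17*16 - -1*4)=276, (-1*23 - -36*16)=553, (-36*-12 - -6*23)=570; twice the area = |1471| = 1471; area = 1471/2; answer 1471/2
Part II: S1 = 1471/2; threaded value p + q = 1473; c = 5; total draws C(11,3) = 165; complement C(6,3) = 20; favorable 165 - 20 = 145; P = 29/33; answer 29/33

29/33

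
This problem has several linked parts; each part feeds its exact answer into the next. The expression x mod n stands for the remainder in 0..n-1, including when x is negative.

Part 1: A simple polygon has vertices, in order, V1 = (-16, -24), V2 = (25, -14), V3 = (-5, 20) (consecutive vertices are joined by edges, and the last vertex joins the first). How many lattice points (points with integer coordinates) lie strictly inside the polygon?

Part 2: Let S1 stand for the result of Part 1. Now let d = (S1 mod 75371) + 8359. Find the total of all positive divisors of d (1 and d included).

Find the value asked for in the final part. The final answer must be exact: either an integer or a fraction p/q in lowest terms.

Part 1: cross terms: (-16*-14 - 25*-24)=824, (25*20 - -5*-14)=430, (-5*-24 - -16*20)=440; twice the area = |1694| = 1694; area = 847; boundary points = 1 + 2 + 11 = 14; strictly interior points = area - boundary/2 + 1 = 841; answer 841
Part 2: S1 = 841; d = 9200; 9200 = 2^4 * 5^2 * 23; sigma = (1 + 2 + 4 + 8 + 16) * (1 + 5 + 25) * (1 + 23) = 31 * 31 * 24 = 23064; answer 23064

23064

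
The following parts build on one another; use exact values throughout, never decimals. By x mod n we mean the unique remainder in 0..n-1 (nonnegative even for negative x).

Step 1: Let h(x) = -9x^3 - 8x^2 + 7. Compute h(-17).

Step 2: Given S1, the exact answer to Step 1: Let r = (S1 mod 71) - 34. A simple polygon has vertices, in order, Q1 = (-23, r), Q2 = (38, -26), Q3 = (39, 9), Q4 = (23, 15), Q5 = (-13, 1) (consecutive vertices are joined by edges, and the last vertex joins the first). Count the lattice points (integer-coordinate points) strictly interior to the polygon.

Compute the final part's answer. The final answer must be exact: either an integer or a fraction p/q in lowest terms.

1590

Step 1: -9*(-17)^3 - 8*(-17)^2 + 7 = (44217) + (-2312) + (7) = 41912; answer 41912
Step 2: S1 = 41912; r = -12; cross terms: (-23*-26 - 38*-12)=1054, (38*9 - 39*-26)=1356, (39*15 - 23*9)=378, (23*1 - -13*15)=218, (-13*-12 - -23*1)=179; twice the area = |3185| = 3185; area = 3185/2; boundary points = 1 + 1 + 2 + 2 + 1 = 7; strictly interior points = area - boundary/2 + 1 = 1590; answer 1590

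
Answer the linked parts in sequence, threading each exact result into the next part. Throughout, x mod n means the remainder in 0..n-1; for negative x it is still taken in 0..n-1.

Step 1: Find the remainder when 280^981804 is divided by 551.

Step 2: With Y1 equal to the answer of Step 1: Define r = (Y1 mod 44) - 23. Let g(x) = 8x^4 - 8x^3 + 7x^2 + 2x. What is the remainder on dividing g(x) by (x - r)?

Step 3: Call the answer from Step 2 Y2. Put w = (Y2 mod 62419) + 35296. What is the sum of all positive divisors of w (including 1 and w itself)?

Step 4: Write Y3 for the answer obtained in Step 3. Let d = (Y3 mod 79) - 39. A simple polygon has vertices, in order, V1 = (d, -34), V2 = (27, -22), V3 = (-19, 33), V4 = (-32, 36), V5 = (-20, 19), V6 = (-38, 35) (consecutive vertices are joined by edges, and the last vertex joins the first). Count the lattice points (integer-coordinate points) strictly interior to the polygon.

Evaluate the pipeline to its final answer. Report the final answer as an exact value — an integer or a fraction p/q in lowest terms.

Step 1: squarings mod 551: 280^1=280, 280^2=158, 280^4=169, 280^8=460, 280^16=16, 280^32=256, 280^64=518, 280^128=538, 280^256=169, 280^512=460, 280^1024=16, 280^2048=256, 280^4096=518, 280^8192=538, 280^16384=169, 280^32768=460, 280^65536=16, 280^131072=256, 280^262144=518, 280^524288=538; 280^981804 = 280^4 * 280^8 * 280^32 * 280^256 * 280^512 * 280^2048 * 280^4096 * 280^8192 * 280^16384 * 280^32768 * 280^131072 * 280^262144 * 280^524288 = 49 (mod 551); answer 49
Step 2: Y1 = 49; r = -18; remainder = value at the root: 8*(-18)^4 - 8*(-18)^3 + 7*(-18)^2 + 2*(-18)^1 = (839808) + (46656) + (2268) + (-36) = 888696; answer 888696
Step 3: Y2 = 888696; w = 50126; 50126 = 2 * 71 * 353; sigma = (1 + 2) * (1 + 71) * (1 + 353) = 3 * 72 * 354 = 76464; answer 76464
Step 4: Y3 = 76464; d = 32; cross terms: (32*-22 - 27*-34)=214, (27*33 - -19*-22)=473, (-19*36 - -32*33)=372, (-32*19 - -20*36)=112, (-20*35 - -38*19)=22, (-38*-34 - 32*35)=172; twice the area = |1365| = 1365; area = 1365/2; boundary points = 1 + 1 + 1 + 1 + 2 + 1 = 7; strictly interior points = area - boundary/2 + 1 = 680; answer 680

680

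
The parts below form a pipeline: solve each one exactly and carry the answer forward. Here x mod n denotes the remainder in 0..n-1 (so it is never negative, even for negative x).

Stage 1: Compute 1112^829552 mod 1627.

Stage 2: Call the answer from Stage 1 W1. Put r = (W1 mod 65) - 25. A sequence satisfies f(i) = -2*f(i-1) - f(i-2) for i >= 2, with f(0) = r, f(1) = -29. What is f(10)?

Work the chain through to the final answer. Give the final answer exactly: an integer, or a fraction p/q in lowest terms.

254

Stage 1: squarings mod 1627: 1112^1=1112, 1112^2=24, 1112^4=576, 1112^8=1495, 1112^16=1154, 1112^32=830, 1112^64=679, 1112^128=600, 1112^256=433, 1112^512=384, 1112^1024=1026, 1112^2048=7, 1112^4096=49, 1112^8192=774, 1112^16384=340, 1112^32768=83, 1112^65536=381, 1112^131072=358, 1112^262144=1258, 1112^524288=1120; 1112^829552 = 1112^16 * 1112^32 * 1112^64 * 1112^2048 * 1112^8192 * 1112^32768 * 1112^262144 * 1112^524288 = 549 (mod 1627); answer 549
Stage 2: W1 = 549; r = 4; f(2) = -2*(-29) - 1*(4) = 54; iterating: f(2)=54, f(3)=-79, f(4)=104, f(5)=-129, f(6)=154, f(7)=-179, f(8)=204, f(9)=-229, f(10)=254; answer 254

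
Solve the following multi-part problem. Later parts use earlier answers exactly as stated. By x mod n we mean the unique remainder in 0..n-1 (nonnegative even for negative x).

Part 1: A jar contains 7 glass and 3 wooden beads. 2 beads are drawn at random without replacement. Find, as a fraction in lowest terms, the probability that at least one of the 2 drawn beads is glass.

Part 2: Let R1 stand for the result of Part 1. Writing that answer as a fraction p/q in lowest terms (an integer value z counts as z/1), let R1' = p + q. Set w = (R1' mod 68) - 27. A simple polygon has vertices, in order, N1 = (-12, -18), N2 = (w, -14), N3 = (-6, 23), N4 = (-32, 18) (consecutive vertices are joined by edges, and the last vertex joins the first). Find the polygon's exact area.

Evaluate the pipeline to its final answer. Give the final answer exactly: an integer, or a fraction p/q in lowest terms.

Part 1: total draws C(10,2) = 45; complement C(3,2) = 3; favorable 45 - 3 = 42; P = 14/15; answer 14/15
Part 2: R1 = 14/15; threaded value p + q = 29; w = 2; cross terms: (-12*-14 - 2*-18)=204, (2*23 - -6*-14)=-38, (-6*18 - -32*23)=628, (-32*-18 - -12*18)=792; twice the area = |1586| = 1586; area = 793; answer 793

793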